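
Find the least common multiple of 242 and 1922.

232562

242 = 2 · 11²; 1922 = 2 · 31²
max exponents: 2 · 11² · 31² = 232562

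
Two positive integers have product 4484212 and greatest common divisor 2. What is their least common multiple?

2242106

Since gcd(a,b)·lcm(a,b) = ab, lcm = 4484212/2 = 2242106.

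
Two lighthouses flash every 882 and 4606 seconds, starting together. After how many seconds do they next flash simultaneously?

gcd first: 4606 = 5·882 + 196; 882 = 4·196 + 98; 196 = 2·98 + 0 → gcd = 98
lcm = 882·4606/gcd = 4062492/98 = 41454

41454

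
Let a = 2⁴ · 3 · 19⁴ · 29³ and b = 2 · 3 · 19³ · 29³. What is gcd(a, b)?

min exponent per shared prime: 2 · 3 · 19³ · 29³ = 1003704906

1003704906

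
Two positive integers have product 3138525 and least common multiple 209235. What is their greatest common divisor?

From gcd × lcm = pq: gcd = 3138525 / 209235 = 15.

15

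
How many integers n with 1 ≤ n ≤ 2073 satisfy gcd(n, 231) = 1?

1076

Prime factors of 231: 3, 7, 11. Count integers ≤ 2073 divisible by none of them.
By inclusion–exclusion: 2073 − ⌊2073/3⌋ − ⌊2073/7⌋ − ⌊2073/11⌋ + ⌊2073/21⌋ + ⌊2073/33⌋ + ⌊2073/77⌋ − ⌊2073/231⌋ = 1076.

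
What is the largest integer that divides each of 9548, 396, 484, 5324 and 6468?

gcd(9548, 396): 9548 = 24·396 + 44; 396 = 9·44 + 0 → 44
gcd(44, 484): 484 = 11·44 + 0 → 44
gcd(44, 5324): 5324 = 121·44 + 0 → 44
gcd(44, 6468): 6468 = 147·44 + 0 → 44

44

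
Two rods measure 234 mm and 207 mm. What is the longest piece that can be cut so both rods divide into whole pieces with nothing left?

234 = 2 · 3² · 13
207 = 3² · 23
Common: 3² = 9

9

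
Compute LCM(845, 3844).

845 = 5 · 13²; 3844 = 2² · 31²
max exponents: 2² · 5 · 13² · 31² = 3248180

3248180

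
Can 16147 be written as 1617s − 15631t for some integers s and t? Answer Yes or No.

By Bézout, 1617s − 15631t = 16147 has integer solutions iff gcd(1617, 15631) | 16147.
Euclid: 15631 = 9·1617 + 1078; 1617 = 1·1078 + 539; 1078 = 2·539 + 0. gcd = 539; 16147 mod 539 = 516. No.

No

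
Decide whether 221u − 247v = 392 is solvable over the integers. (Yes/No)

By Bézout, 221u − 247v = 392 has integer solutions iff gcd(221, 247) | 392.
Euclid: 247 = 1·221 + 26; 221 = 8·26 + 13; 26 = 2·13 + 0. gcd = 13; 392 mod 13 = 2. No.

No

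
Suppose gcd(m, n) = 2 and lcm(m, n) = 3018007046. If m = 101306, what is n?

59582

m·n = gcd·lcm = 2·3018007046 = 6036014092, so n = 6036014092/101306 = 59582.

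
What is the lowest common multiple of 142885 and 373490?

627836690

142885 = 5 · 17 · 41²; 373490 = 2 · 5 · 13³ · 17
max exponents: 2 · 5 · 13³ · 17 · 41² = 627836690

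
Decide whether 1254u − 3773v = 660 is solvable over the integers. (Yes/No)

gcd(1254, 3773): 3773 = 3·1254 + 11; 1254 = 114·11 + 0 → 11
11 divides 660, so a solution exists.

Yes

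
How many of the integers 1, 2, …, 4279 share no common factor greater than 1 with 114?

1352

114 = 2·3·19. Inclusion–exclusion on these primes:
4279 − ⌊4279/2⌋ − ⌊4279/3⌋ − ⌊4279/19⌋ + ⌊4279/6⌋ + ⌊4279/38⌋ + ⌊4279/57⌋ − ⌊4279/114⌋ = 1352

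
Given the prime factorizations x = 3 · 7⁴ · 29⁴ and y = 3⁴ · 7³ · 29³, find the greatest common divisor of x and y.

25096281

min exponent per shared prime: 3 · 7³ · 29³ = 25096281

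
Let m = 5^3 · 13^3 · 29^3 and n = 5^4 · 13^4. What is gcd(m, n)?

274625

min exponent per shared prime: 5^3 · 13^3 = 274625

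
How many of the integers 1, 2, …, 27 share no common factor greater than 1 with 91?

22

Prime factors of 91: 7, 13. Count integers ≤ 27 divisible by none of them.
By inclusion–exclusion: 27 − ⌊27/7⌋ − ⌊27/13⌋ + ⌊27/91⌋ = 22.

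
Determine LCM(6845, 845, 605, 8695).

6578750035

6845 = 5 · 37²; 845 = 5 · 13²; 605 = 5 · 11²; 8695 = 5 · 37 · 47
lcm takes max exponent of each prime: 5 · 11² · 13² · 37² · 47 = 6578750035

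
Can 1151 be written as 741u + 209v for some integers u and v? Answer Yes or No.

gcd(741, 209): 741 = 3·209 + 114; 209 = 1·114 + 95; 114 = 1·95 + 19; 95 = 5·19 + 0 → 19
19 does not divide 1151, so a solution does not exist.

No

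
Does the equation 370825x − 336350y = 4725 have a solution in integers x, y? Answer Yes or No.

Yes

By Bézout, 370825x − 336350y = 4725 has integer solutions iff gcd(370825, 336350) | 4725.
Euclid: 370825 = 1·336350 + 34475; 336350 = 9·34475 + 26075; 34475 = 1·26075 + 8400; 26075 = 3·8400 + 875; 8400 = 9·875 + 525; 875 = 1·525 + 350; 525 = 1·350 + 175; 350 = 2·175 + 0. gcd = 175; 4725 mod 175 = 0. Yes.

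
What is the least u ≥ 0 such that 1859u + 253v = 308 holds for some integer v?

gcd(1859, 253) = 11 (Euclid: 1859 = 7·253 + 88; 253 = 2·88 + 77; 88 = 1·77 + 11; 77 = 7·11 + 0), and 11 | 308.
Extended Euclid: 1859·(3) + 253·(-22) = 11. Scale by 28: u₀ = 84.
General solution u = u₀ + 23t; reducing mod 23 gives u = 15 (and v = -109).

15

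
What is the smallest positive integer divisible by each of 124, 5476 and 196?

8318044

lcm(124, 5476) = 124·5476/gcd = 679024/4 = 169756
lcm(169756, 196) = 169756·196/gcd = 33272176/4 = 8318044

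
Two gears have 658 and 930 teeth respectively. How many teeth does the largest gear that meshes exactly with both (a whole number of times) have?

658 = 2 · 7 · 47
930 = 2 · 3 · 5 · 31
Common: 2 = 2

2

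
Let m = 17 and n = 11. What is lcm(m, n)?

187

max exponent per prime: 11 · 17 = 187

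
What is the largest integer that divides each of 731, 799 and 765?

17

731 = 17 · 43; 799 = 17 · 47; 765 = 3² · 5 · 17
gcd takes min exponent of each prime: 17 = 17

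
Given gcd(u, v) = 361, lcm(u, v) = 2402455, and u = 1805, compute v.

480491

Using uv = gcd(u,v)·lcm(u,v) = 361·2402455 = 867286255, we get v = 867286255/1805 = 480491.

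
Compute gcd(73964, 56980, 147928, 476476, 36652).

44

73964 = 2² · 11 · 41²; 56980 = 2² · 5 · 7 · 11 · 37; 147928 = 2³ · 11 · 41²; 476476 = 2² · 7² · 11 · 13 · 17; 36652 = 2² · 7² · 11 · 17
gcd takes min exponent of each prime: 2² · 11 = 44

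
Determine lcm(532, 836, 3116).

239932

532 = 2² · 7 · 19; 836 = 2² · 11 · 19; 3116 = 2² · 19 · 41
lcm takes max exponent of each prime: 2² · 7 · 11 · 19 · 41 = 239932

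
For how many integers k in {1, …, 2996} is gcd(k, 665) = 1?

665 = 5·7·19. Inclusion–exclusion on these primes:
2996 − ⌊2996/5⌋ − ⌊2996/7⌋ − ⌊2996/19⌋ + ⌊2996/35⌋ + ⌊2996/95⌋ + ⌊2996/133⌋ − ⌊2996/665⌋ = 1946

1946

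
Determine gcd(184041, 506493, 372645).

1521

184041 = 3² · 11² · 13²; 506493 = 3⁴ · 13² · 37; 372645 = 3² · 5 · 7² · 13²
gcd takes min exponent of each prime: 3² · 13² = 1521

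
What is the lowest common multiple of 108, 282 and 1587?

2685204

108 = 2² · 3³; 282 = 2 · 3 · 47; 1587 = 3 · 23²
lcm takes max exponent of each prime: 2² · 3³ · 23² · 47 = 2685204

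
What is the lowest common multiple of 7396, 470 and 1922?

1670275660

7396 = 2² · 43²; 470 = 2 · 5 · 47; 1922 = 2 · 31²
lcm takes max exponent of each prime: 2² · 5 · 31² · 43² · 47 = 1670275660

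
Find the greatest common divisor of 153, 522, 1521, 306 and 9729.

gcd(153, 522): 522 = 3·153 + 63; 153 = 2·63 + 27; 63 = 2·27 + 9; 27 = 3·9 + 0 → 9
gcd(9, 1521): 1521 = 169·9 + 0 → 9
gcd(9, 306): 306 = 34·9 + 0 → 9
gcd(9, 9729): 9729 = 1081·9 + 0 → 9

9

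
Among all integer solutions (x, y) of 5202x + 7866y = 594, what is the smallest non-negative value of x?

298

Euclid: 7866 = 1·5202 + 2664; 5202 = 1·2664 + 2538; 2664 = 1·2538 + 126; 2538 = 20·126 + 18; 126 = 7·18 + 0 → gcd = 18; 594 = 18·33.
Back-substitution yields 5202·(62) + 7866·(-41) = 18, so one solution is x = 62·33 = 2046, y = -41·33 = -1353.
Solutions in x differ by 7866/18 = 437; the one in [0, 437) is 2046 mod 437 = 298.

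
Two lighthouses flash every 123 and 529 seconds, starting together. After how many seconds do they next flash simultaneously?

65067

gcd first: 529 = 4·123 + 37; 123 = 3·37 + 12; 37 = 3·12 + 1; 12 = 12·1 + 0 → gcd = 1
lcm = 123·529/gcd = 65067/1 = 65067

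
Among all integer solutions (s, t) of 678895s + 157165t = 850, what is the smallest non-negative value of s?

Euclid: 678895 = 4·157165 + 50235; 157165 = 3·50235 + 6460; 50235 = 7·6460 + 5015; 6460 = 1·5015 + 1445; 5015 = 3·1445 + 680; 1445 = 2·680 + 85; 680 = 8·85 + 0 → gcd = 85; 850 = 85·10.
Back-substitution yields 678895·(-219) + 157165·(946) = 85, so one solution is s = -219·10 = -2190, t = 946·10 = 9460.
Solutions in s differ by 157165/85 = 1849; the one in [0, 1849) is -2190 mod 1849 = 1508.

1508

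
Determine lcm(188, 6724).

316028

188 = 2² · 47; 6724 = 2² · 41²
max exponents: 2² · 41² · 47 = 316028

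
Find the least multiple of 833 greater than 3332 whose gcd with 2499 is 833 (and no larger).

gcd(a, 2499) = 833 forces 833 | a; write a = 833s. Then gcd(833s, 833·3) = 833·gcd(s, 3), so need gcd(s, 3) = 1.
833s > 3332 gives s ≥ 5. The least s ≥ 5 coprime to 3 is 5, so a = 833·5 = 4165.

4165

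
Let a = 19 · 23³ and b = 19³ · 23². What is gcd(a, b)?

10051

min exponent per shared prime: 19 · 23² = 10051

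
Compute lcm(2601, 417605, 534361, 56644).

lcm(2601, 417605) = 2601·417605/gcd = 1086190605/289 = 3758445
lcm(3758445, 534361) = 3758445·534361/gcd = 2008366428645/289 = 6949364805
lcm(6949364805, 56644) = 6949364805·56644/gcd = 393639820014420/289 = 1362075501780

1362075501780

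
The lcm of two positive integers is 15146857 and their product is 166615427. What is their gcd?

From gcd × lcm = pq: gcd = 166615427 / 15146857 = 11.

11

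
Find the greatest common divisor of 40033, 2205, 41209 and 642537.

49

gcd(40033, 2205): 40033 = 18·2205 + 343; 2205 = 6·343 + 147; 343 = 2·147 + 49; 147 = 3·49 + 0 → 49
gcd(49, 41209): 41209 = 841·49 + 0 → 49
gcd(49, 642537): 642537 = 13113·49 + 0 → 49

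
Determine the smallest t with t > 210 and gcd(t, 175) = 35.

245

gcd(t, 175) = 35 forces 35 | t; write t = 35s. Then gcd(35s, 35·5) = 35·gcd(s, 5), so need gcd(s, 5) = 1.
35s > 210 gives s ≥ 7. The least s ≥ 7 coprime to 5 is 7, so t = 35·7 = 245.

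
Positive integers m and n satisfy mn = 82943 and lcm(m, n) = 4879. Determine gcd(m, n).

From gcd × lcm = mn: gcd = 82943 / 4879 = 17.

17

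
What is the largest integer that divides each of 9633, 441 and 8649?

3

gcd(9633, 441): 9633 = 21·441 + 372; 441 = 1·372 + 69; 372 = 5·69 + 27; 69 = 2·27 + 15; 27 = 1·15 + 12; 15 = 1·12 + 3; 12 = 4·3 + 0 → 3
gcd(3, 8649): 8649 = 2883·3 + 0 → 3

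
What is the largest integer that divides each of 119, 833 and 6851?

17

119 = 7 · 17; 833 = 7² · 17; 6851 = 13 · 17 · 31
gcd takes min exponent of each prime: 17 = 17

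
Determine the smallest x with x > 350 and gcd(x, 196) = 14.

378

Multiples of 14 above 350: 14·26, 14·27, … . Need the cofactor coprime to 196/14 = 14.
Checking s = 26, 27, … the first with gcd(s, 14) = 1 is s = 27, giving 378.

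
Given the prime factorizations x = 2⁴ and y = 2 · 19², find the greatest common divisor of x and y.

min exponent per shared prime: 2 = 2

2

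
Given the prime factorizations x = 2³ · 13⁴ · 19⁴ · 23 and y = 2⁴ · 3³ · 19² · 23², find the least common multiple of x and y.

max exponent per prime: 2⁴ · 3³ · 13⁴ · 19⁴ · 23² = 850603630254768

850603630254768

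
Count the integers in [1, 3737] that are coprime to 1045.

Prime factors of 1045: 5, 11, 19. Count integers ≤ 3737 divisible by none of them.
By inclusion–exclusion: 3737 − ⌊3737/5⌋ − ⌊3737/11⌋ − ⌊3737/19⌋ + ⌊3737/55⌋ + ⌊3737/95⌋ + ⌊3737/209⌋ − ⌊3737/1045⌋ = 2575.

2575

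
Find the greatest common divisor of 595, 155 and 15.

595 = 5 · 7 · 17; 155 = 5 · 31; 15 = 3 · 5
gcd takes min exponent of each prime: 5 = 5

5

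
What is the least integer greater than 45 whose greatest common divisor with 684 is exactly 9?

63

684 = 9·76. Any x with gcd(x, 684) = 9 is a multiple of 9, say 9s, with s coprime to 76.
Need s > 45/9, so s ≥ 6. First s ≥ 6 with gcd(s, 76) = 1 is s = 7. Thus x = 9·7 = 63.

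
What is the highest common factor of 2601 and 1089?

9

2601 = 3² · 17²
1089 = 3² · 11²
Common: 3² = 9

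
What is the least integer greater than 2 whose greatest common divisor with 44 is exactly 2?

Multiples of 2 above 2: 2·2, 2·3, … . Need the cofactor coprime to 44/2 = 22.
Checking s = 2, 3, … the first with gcd(s, 22) = 1 is s = 3, giving 6.

6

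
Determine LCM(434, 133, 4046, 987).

434 = 2 · 7 · 31; 133 = 7 · 19; 4046 = 2 · 7 · 17²; 987 = 3 · 7 · 47
lcm takes max exponent of each prime: 2 · 3 · 7 · 17² · 19 · 31 · 47 = 336016254

336016254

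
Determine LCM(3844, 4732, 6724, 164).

3844 = 2² · 31²; 4732 = 2² · 7 · 13²; 6724 = 2² · 41²; 164 = 2² · 41
lcm takes max exponent of each prime: 2² · 7 · 13² · 31² · 41² = 7644266812

7644266812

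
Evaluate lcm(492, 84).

492 = 2² · 3 · 41; 84 = 2² · 3 · 7
max exponents: 2² · 3 · 7 · 41 = 3444

3444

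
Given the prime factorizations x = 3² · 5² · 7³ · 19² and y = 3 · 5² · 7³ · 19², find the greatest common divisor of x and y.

9286725

min exponent per shared prime: 3 · 5² · 7³ · 19² = 9286725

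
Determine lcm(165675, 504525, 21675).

322089264525

165675 = 3 · 5² · 47²; 504525 = 3 · 5² · 7 · 31²; 21675 = 3 · 5² · 17²
lcm takes max exponent of each prime: 3 · 5² · 7 · 17² · 31² · 47² = 322089264525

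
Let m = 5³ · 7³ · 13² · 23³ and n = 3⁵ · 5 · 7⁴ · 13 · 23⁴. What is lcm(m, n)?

3449105632893375

max exponent per prime: 3⁵ · 5³ · 7⁴ · 13² · 23⁴ = 3449105632893375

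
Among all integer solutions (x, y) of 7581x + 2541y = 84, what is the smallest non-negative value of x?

Reduce mod 2541: 7581x ≡ 84 (mod 2541). With g = gcd(7581, 2541) = 21 dividing 84, divide through: 361x ≡ 4 (mod 121).
Since gcd(361, 121) = 1, x ≡ 4·(361)⁻¹ ≡ 119 (mod 121). Smallest non-negative: 119.

119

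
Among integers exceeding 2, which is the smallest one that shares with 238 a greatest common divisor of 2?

4

Multiples of 2 above 2: 2·2, 2·3, … . Need the cofactor coprime to 238/2 = 119.
Checking s = 2, 3, … the first with gcd(s, 119) = 1 is s = 2, giving 4.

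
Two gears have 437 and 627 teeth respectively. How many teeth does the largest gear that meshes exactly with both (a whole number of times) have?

19

437 = 19 · 23
627 = 3 · 11 · 19
Common: 19 = 19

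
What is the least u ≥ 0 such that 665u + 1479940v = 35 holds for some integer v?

4451

gcd(665, 1479940) = 35 (Euclid: 1479940 = 2225·665 + 315; 665 = 2·315 + 35; 315 = 9·35 + 0), and 35 | 35.
Extended Euclid: 665·(4451) + 1479940·(-2) = 35. Scale by 1: u₀ = 4451.
General solution u = u₀ + 42284t; reducing mod 42284 gives u = 4451 (and v = -2).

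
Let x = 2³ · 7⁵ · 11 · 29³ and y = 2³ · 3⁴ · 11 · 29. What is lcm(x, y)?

max exponent per prime: 2³ · 3⁴ · 7⁵ · 11 · 29³ = 2921809419144

2921809419144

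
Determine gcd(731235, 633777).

3

731235 = 3 · 5 · 29 · 41²
633777 = 3 · 17³ · 43
Common: 3 = 3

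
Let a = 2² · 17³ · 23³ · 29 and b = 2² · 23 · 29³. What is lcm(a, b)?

max exponent per prime: 2² · 17³ · 23³ · 29³ = 5831553404876

5831553404876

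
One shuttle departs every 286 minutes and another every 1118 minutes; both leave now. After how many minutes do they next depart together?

12298

286 = 2 · 11 · 13; 1118 = 2 · 13 · 43
max exponents: 2 · 11 · 13 · 43 = 12298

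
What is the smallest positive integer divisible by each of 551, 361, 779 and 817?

18456847

551 = 19 · 29; 361 = 19²; 779 = 19 · 41; 817 = 19 · 43
lcm takes max exponent of each prime: 19² · 29 · 41 · 43 = 18456847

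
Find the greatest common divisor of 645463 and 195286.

645463 = 7 · 13 · 41 · 173
195286 = 2 · 7 · 13 · 29 · 37
Common: 7 · 13 = 91

91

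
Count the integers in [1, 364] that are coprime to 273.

273 = 3·7·13. Inclusion–exclusion on these primes:
364 − ⌊364/3⌋ − ⌊364/7⌋ − ⌊364/13⌋ + ⌊364/21⌋ + ⌊364/39⌋ + ⌊364/91⌋ − ⌊364/273⌋ = 192

192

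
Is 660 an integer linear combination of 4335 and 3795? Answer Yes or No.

Yes

By Bézout, 4335p + 3795q = 660 has integer solutions iff gcd(4335, 3795) | 660.
Euclid: 4335 = 1·3795 + 540; 3795 = 7·540 + 15; 540 = 36·15 + 0. gcd = 15; 660 mod 15 = 0. Yes.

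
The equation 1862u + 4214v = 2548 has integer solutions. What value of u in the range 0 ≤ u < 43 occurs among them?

24

Reduce mod 4214: 1862u ≡ 2548 (mod 4214). With g = gcd(1862, 4214) = 98 dividing 2548, divide through: 19u ≡ 26 (mod 43).
Since gcd(19, 43) = 1, u ≡ 26·(19)⁻¹ ≡ 24 (mod 43). Smallest non-negative: 24.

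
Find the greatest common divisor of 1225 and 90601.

1225 = 5² · 7²
90601 = 7² · 43²
Common: 7² = 49

49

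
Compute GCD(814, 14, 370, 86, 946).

2

814 = 2 · 11 · 37; 14 = 2 · 7; 370 = 2 · 5 · 37; 86 = 2 · 43; 946 = 2 · 11 · 43
gcd takes min exponent of each prime: 2 = 2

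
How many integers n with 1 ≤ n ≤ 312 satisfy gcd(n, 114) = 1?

Prime factors of 114: 2, 3, 19. Count integers ≤ 312 divisible by none of them.
By inclusion–exclusion: 312 − ⌊312/2⌋ − ⌊312/3⌋ − ⌊312/19⌋ + ⌊312/6⌋ + ⌊312/38⌋ + ⌊312/57⌋ − ⌊312/114⌋ = 99.

99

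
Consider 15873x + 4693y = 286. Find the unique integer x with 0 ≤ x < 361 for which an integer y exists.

Euclid: 15873 = 3·4693 + 1794; 4693 = 2·1794 + 1105; 1794 = 1·1105 + 689; 1105 = 1·689 + 416; 689 = 1·416 + 273; 416 = 1·273 + 143; 273 = 1·143 + 130; 143 = 1·130 + 13; 130 = 10·13 + 0 → gcd = 13; 286 = 13·22.
Back-substitution yields 15873·(-34) + 4693·(115) = 13, so one solution is x = -34·22 = -748, y = 115·22 = 2530.
Solutions in x differ by 4693/13 = 361; the one in [0, 361) is -748 mod 361 = 335.

335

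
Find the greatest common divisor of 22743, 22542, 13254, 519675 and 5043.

22743 = 3² · 7 · 19²; 22542 = 2 · 3 · 13 · 17²; 13254 = 2 · 3 · 47²; 519675 = 3 · 5² · 13² · 41; 5043 = 3 · 41²
gcd takes min exponent of each prime: 3 = 3

3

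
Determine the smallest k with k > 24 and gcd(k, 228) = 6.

228 = 6·38. Any k with gcd(k, 228) = 6 is a multiple of 6, say 6s, with s coprime to 38.
Need s > 24/6, so s ≥ 5. First s ≥ 5 with gcd(s, 38) = 1 is s = 5. Thus k = 6·5 = 30.

30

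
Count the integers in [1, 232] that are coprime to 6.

77

6 = 2·3. Inclusion–exclusion on these primes:
232 − ⌊232/2⌋ − ⌊232/3⌋ + ⌊232/6⌋ = 77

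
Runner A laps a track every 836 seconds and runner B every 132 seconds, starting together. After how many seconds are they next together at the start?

gcd first: 836 = 6·132 + 44; 132 = 3·44 + 0 → gcd = 44
lcm = 836·132/gcd = 110352/44 = 2508

2508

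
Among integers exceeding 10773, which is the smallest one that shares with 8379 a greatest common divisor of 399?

gcd(m, 8379) = 399 forces 399 | m; write m = 399s. Then gcd(399s, 399·21) = 399·gcd(s, 21), so need gcd(s, 21) = 1.
399s > 10773 gives s ≥ 28. The least s ≥ 28 coprime to 21 is 29, so m = 399·29 = 11571.

11571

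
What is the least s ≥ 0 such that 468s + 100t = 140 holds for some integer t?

5

gcd(468, 100) = 4 (Euclid: 468 = 4·100 + 68; 100 = 1·68 + 32; 68 = 2·32 + 4; 32 = 8·4 + 0), and 4 | 140.
Extended Euclid: 468·(3) + 100·(-14) = 4. Scale by 35: s₀ = 105.
General solution s = s₀ + 25k; reducing mod 25 gives s = 5 (and t = -22).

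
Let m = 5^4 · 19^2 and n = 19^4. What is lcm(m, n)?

81450625

max exponent per prime: 5^4 · 19^4 = 81450625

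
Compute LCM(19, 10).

190

19 = 19; 10 = 2 · 5
max exponents: 2 · 5 · 19 = 190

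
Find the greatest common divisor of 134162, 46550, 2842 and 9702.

134162 = 2 · 7² · 37²; 46550 = 2 · 5² · 7² · 19; 2842 = 2 · 7² · 29; 9702 = 2 · 3² · 7² · 11
gcd takes min exponent of each prime: 2 · 7² = 98

98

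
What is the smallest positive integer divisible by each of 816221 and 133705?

6419578165

816221 = 7 · 17 · 19³; 133705 = 5 · 11² · 13 · 17
max exponents: 5 · 7 · 11² · 13 · 17 · 19³ = 6419578165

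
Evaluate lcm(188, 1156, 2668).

188 = 2² · 47; 1156 = 2² · 17²; 2668 = 2² · 23 · 29
lcm takes max exponent of each prime: 2² · 17² · 23 · 29 · 47 = 36239444

36239444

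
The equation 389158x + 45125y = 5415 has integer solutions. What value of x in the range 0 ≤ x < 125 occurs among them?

gcd(389158, 45125) = 361 (Euclid: 389158 = 8·45125 + 28158; 45125 = 1·28158 + 16967; 28158 = 1·16967 + 11191; 16967 = 1·11191 + 5776; 11191 = 1·5776 + 5415; 5776 = 1·5415 + 361; 5415 = 15·361 + 0), and 361 | 5415.
Extended Euclid: 389158·(-8) + 45125·(69) = 361. Scale by 15: x₀ = -120.
General solution x = x₀ + 125t; reducing mod 125 gives x = 5 (and y = -43).

5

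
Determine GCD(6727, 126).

7

Euclid: 6727 = 53·126 + 49; 126 = 2·49 + 28; 49 = 1·28 + 21; 28 = 1·21 + 7; 21 = 3·7 + 0. Last nonzero remainder: 7.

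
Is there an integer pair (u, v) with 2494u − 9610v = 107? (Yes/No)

gcd(2494, 9610): 9610 = 3·2494 + 2128; 2494 = 1·2128 + 366; 2128 = 5·366 + 298; 366 = 1·298 + 68; 298 = 4·68 + 26; 68 = 2·26 + 16; 26 = 1·16 + 10; 16 = 1·10 + 6; 10 = 1·6 + 4; 6 = 1·4 + 2; 4 = 2·2 + 0 → 2
2 does not divide 107, so a solution does not exist.

No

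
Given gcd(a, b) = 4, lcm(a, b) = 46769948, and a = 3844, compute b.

48668

Using ab = gcd(a,b)·lcm(a,b) = 4·46769948 = 187079792, we get b = 187079792/3844 = 48668.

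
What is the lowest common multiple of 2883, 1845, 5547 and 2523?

2757100932405

2883 = 3 · 31²; 1845 = 3² · 5 · 41; 5547 = 3 · 43²; 2523 = 3 · 29²
lcm takes max exponent of each prime: 3² · 5 · 29² · 31² · 41 · 43² = 2757100932405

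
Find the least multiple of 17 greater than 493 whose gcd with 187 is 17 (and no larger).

gcd(t, 187) = 17 forces 17 | t; write t = 17s. Then gcd(17s, 17·11) = 17·gcd(s, 11), so need gcd(s, 11) = 1.
17s > 493 gives s ≥ 30. The least s ≥ 30 coprime to 11 is 30, so t = 17·30 = 510.

510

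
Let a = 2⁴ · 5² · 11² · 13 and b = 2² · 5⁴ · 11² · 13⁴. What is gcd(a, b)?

157300

min exponent per shared prime: 2² · 5² · 11² · 13 = 157300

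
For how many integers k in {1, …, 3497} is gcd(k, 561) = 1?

1995

Prime factors of 561: 3, 11, 17. Count integers ≤ 3497 divisible by none of them.
By inclusion–exclusion: 3497 − ⌊3497/3⌋ − ⌊3497/11⌋ − ⌊3497/17⌋ + ⌊3497/33⌋ + ⌊3497/51⌋ + ⌊3497/187⌋ − ⌊3497/561⌋ = 1995.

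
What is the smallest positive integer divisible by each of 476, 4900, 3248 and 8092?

476 = 2² · 7 · 17; 4900 = 2² · 5² · 7²; 3248 = 2⁴ · 7 · 29; 8092 = 2² · 7 · 17²
lcm takes max exponent of each prime: 2⁴ · 5² · 7² · 17² · 29 = 164267600

164267600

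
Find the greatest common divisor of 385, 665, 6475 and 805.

gcd(385, 665): 665 = 1·385 + 280; 385 = 1·280 + 105; 280 = 2·105 + 70; 105 = 1·70 + 35; 70 = 2·35 + 0 → 35
gcd(35, 6475): 6475 = 185·35 + 0 → 35
gcd(35, 805): 805 = 23·35 + 0 → 35

35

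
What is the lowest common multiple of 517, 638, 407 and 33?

3328446

517 = 11 · 47; 638 = 2 · 11 · 29; 407 = 11 · 37; 33 = 3 · 11
lcm takes max exponent of each prime: 2 · 3 · 11 · 29 · 37 · 47 = 3328446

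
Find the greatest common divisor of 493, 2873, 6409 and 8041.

gcd(493, 2873): 2873 = 5·493 + 408; 493 = 1·408 + 85; 408 = 4·85 + 68; 85 = 1·68 + 17; 68 = 4·17 + 0 → 17
gcd(17, 6409): 6409 = 377·17 + 0 → 17
gcd(17, 8041): 8041 = 473·17 + 0 → 17

17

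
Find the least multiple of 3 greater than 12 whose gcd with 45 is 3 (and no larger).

Multiples of 3 above 12: 3·5, 3·6, … . Need the cofactor coprime to 45/3 = 15.
Checking s = 5, 6, … the first with gcd(s, 15) = 1 is s = 7, giving 21.

21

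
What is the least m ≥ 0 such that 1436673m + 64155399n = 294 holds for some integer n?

1271477

Euclid: 64155399 = 44·1436673 + 941787; 1436673 = 1·941787 + 494886; 941787 = 1·494886 + 446901; 494886 = 1·446901 + 47985; 446901 = 9·47985 + 15036; 47985 = 3·15036 + 2877; 15036 = 5·2877 + 651; 2877 = 4·651 + 273; 651 = 2·273 + 105; 273 = 2·105 + 63; 105 = 1·63 + 42; 63 = 1·42 + 21; 42 = 2·21 + 0 → gcd = 21; 294 = 21·14.
Back-substitution yields 1436673·(1181898) + 64155399·(-26467) = 21, so one solution is m = 1181898·14 = 16546572, n = -26467·14 = -370538.
Solutions in m differ by 64155399/21 = 3055019; the one in [0, 3055019) is 16546572 mod 3055019 = 1271477.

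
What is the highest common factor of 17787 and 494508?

147

17787 = 3 · 7² · 11²
494508 = 2² · 3 · 7² · 29²
Common: 3 · 7² = 147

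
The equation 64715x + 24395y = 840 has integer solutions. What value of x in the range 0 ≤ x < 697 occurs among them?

334

gcd(64715, 24395) = 35 (Euclid: 64715 = 2·24395 + 15925; 24395 = 1·15925 + 8470; 15925 = 1·8470 + 7455; 8470 = 1·7455 + 1015; 7455 = 7·1015 + 350; 1015 = 2·350 + 315; 350 = 1·315 + 35; 315 = 9·35 + 0), and 35 | 840.
Extended Euclid: 64715·(72) + 24395·(-191) = 35. Scale by 24: x₀ = 1728.
General solution x = x₀ + 697t; reducing mod 697 gives x = 334 (and y = -886).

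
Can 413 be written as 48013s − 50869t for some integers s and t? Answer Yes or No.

gcd(48013, 50869): 50869 = 1·48013 + 2856; 48013 = 16·2856 + 2317; 2856 = 1·2317 + 539; 2317 = 4·539 + 161; 539 = 3·161 + 56; 161 = 2·56 + 49; 56 = 1·49 + 7; 49 = 7·7 + 0 → 7
7 divides 413, so a solution exists.

Yes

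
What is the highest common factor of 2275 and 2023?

7

2275 = 5² · 7 · 13
2023 = 7 · 17²
Common: 7 = 7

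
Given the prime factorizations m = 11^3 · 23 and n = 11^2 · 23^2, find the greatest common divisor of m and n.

min exponent per shared prime: 11^2 · 23 = 2783

2783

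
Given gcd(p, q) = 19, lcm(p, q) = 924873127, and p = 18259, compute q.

962407

Using pq = gcd(p,q)·lcm(p,q) = 19·924873127 = 17572589413, we get q = 17572589413/18259 = 962407.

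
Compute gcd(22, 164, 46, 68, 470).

2

gcd(22, 164): 164 = 7·22 + 10; 22 = 2·10 + 2; 10 = 5·2 + 0 → 2
gcd(2, 46): 46 = 23·2 + 0 → 2
gcd(2, 68): 68 = 34·2 + 0 → 2
gcd(2, 470): 470 = 235·2 + 0 → 2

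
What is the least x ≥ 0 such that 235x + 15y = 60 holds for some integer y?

0

Euclid: 235 = 15·15 + 10; 15 = 1·10 + 5; 10 = 2·5 + 0 → gcd = 5; 60 = 5·12.
Back-substitution yields 235·(-1) + 15·(16) = 5, so one solution is x = -1·12 = -12, y = 16·12 = 192.
Solutions in x differ by 15/5 = 3; the one in [0, 3) is -12 mod 3 = 0.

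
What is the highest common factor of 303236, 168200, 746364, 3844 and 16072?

4

gcd(303236, 168200): 303236 = 1·168200 + 135036; 168200 = 1·135036 + 33164; 135036 = 4·33164 + 2380; 33164 = 13·2380 + 2224; 2380 = 1·2224 + 156; 2224 = 14·156 + 40; 156 = 3·40 + 36; 40 = 1·36 + 4; 36 = 9·4 + 0 → 4
gcd(4, 746364): 746364 = 186591·4 + 0 → 4
gcd(4, 3844): 3844 = 961·4 + 0 → 4
gcd(4, 16072): 16072 = 4018·4 + 0 → 4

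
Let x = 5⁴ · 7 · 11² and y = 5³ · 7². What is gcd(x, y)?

min exponent per shared prime: 5³ · 7 = 875

875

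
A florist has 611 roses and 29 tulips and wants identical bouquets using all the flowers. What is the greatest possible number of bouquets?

611 = 13 · 47
29 = 29
Common: 1 = 1

1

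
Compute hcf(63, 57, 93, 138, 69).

63 = 3² · 7; 57 = 3 · 19; 93 = 3 · 31; 138 = 2 · 3 · 23; 69 = 3 · 23
gcd takes min exponent of each prime: 3 = 3

3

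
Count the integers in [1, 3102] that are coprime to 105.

Prime factors of 105: 3, 5, 7. Count integers ≤ 3102 divisible by none of them.
By inclusion–exclusion: 3102 − ⌊3102/3⌋ − ⌊3102/5⌋ − ⌊3102/7⌋ + ⌊3102/15⌋ + ⌊3102/21⌋ + ⌊3102/35⌋ − ⌊3102/105⌋ = 1417.

1417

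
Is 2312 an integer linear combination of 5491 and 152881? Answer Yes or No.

By Bézout, 5491s + 152881t = 2312 has integer solutions iff gcd(5491, 152881) | 2312.
Euclid: 152881 = 27·5491 + 4624; 5491 = 1·4624 + 867; 4624 = 5·867 + 289; 867 = 3·289 + 0. gcd = 289; 2312 mod 289 = 0. Yes.

Yes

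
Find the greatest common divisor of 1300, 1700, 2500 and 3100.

100

1300 = 2² · 5² · 13; 1700 = 2² · 5² · 17; 2500 = 2² · 5⁴; 3100 = 2² · 5² · 31
gcd takes min exponent of each prime: 2² · 5² = 100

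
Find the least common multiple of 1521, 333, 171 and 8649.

1521 = 3² · 13²; 333 = 3² · 37; 171 = 3² · 19; 8649 = 3² · 31²
lcm takes max exponent of each prime: 3² · 13² · 19 · 31² · 37 = 1027561743

1027561743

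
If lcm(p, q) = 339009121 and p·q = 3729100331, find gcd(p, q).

gcd·lcm = product, so gcd = 3729100331/339009121 = 11.

11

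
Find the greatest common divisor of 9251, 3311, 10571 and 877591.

gcd(9251, 3311): 9251 = 2·3311 + 2629; 3311 = 1·2629 + 682; 2629 = 3·682 + 583; 682 = 1·583 + 99; 583 = 5·99 + 88; 99 = 1·88 + 11; 88 = 8·11 + 0 → 11
gcd(11, 10571): 10571 = 961·11 + 0 → 11
gcd(11, 877591): 877591 = 79781·11 + 0 → 11

11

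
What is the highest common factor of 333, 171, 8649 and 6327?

9

gcd(333, 171): 333 = 1·171 + 162; 171 = 1·162 + 9; 162 = 18·9 + 0 → 9
gcd(9, 8649): 8649 = 961·9 + 0 → 9
gcd(9, 6327): 6327 = 703·9 + 0 → 9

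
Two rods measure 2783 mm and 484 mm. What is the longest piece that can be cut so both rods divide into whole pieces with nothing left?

121

2783 = 11² · 23
484 = 2² · 11²
Common: 11² = 121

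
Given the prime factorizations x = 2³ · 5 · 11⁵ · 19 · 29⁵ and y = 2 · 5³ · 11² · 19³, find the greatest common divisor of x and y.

min exponent per shared prime: 2 · 5 · 11² · 19 = 22990

22990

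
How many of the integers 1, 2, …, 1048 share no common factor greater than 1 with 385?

654

Prime factors of 385: 5, 7, 11. Count integers ≤ 1048 divisible by none of them.
By inclusion–exclusion: 1048 − ⌊1048/5⌋ − ⌊1048/7⌋ − ⌊1048/11⌋ + ⌊1048/35⌋ + ⌊1048/55⌋ + ⌊1048/77⌋ − ⌊1048/385⌋ = 654.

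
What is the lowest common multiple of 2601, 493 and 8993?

2601 = 3² · 17²; 493 = 17 · 29; 8993 = 17 · 23²
lcm takes max exponent of each prime: 3² · 17² · 23² · 29 = 39901941

39901941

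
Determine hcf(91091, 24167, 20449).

1859

91091 = 7² · 11 · 13²; 24167 = 11 · 13³; 20449 = 11² · 13²
gcd takes min exponent of each prime: 11 · 13² = 1859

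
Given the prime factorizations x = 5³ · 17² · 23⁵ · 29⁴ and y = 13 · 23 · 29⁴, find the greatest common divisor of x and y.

16267463

min exponent per shared prime: 23 · 29⁴ = 16267463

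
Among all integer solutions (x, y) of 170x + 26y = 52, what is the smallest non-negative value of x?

Reduce mod 26: 170x ≡ 52 (mod 26). With g = gcd(170, 26) = 2 dividing 52, divide through: 85x ≡ 26 (mod 13).
Since gcd(85, 13) = 1, x ≡ 26·(85)⁻¹ ≡ 0 (mod 13). Smallest non-negative: 0.

0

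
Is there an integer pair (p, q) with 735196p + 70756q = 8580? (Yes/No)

No

gcd(735196, 70756): 735196 = 10·70756 + 27636; 70756 = 2·27636 + 15484; 27636 = 1·15484 + 12152; 15484 = 1·12152 + 3332; 12152 = 3·3332 + 2156; 3332 = 1·2156 + 1176; 2156 = 1·1176 + 980; 1176 = 1·980 + 196; 980 = 5·196 + 0 → 196
196 does not divide 8580, so a solution does not exist.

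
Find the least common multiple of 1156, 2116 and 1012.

1156 = 2² · 17²; 2116 = 2² · 23²; 1012 = 2² · 11 · 23
lcm takes max exponent of each prime: 2² · 11 · 17² · 23² = 6726764

6726764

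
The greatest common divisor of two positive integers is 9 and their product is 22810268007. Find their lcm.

gcd·lcm = product, so lcm = 22810268007/9 = 2534474223.

2534474223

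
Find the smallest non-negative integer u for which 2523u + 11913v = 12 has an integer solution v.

2885

Euclid: 11913 = 4·2523 + 1821; 2523 = 1·1821 + 702; 1821 = 2·702 + 417; 702 = 1·417 + 285; 417 = 1·285 + 132; 285 = 2·132 + 21; 132 = 6·21 + 6; 21 = 3·6 + 3; 6 = 2·3 + 0 → gcd = 3; 12 = 3·4.
Back-substitution yields 2523·(1714) + 11913·(-363) = 3, so one solution is u = 1714·4 = 6856, v = -363·4 = -1452.
Solutions in u differ by 11913/3 = 3971; the one in [0, 3971) is 6856 mod 3971 = 2885.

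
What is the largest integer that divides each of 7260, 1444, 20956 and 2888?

7260 = 2² · 3 · 5 · 11²; 1444 = 2² · 19²; 20956 = 2² · 13² · 31; 2888 = 2³ · 19²
gcd takes min exponent of each prime: 2² = 4

4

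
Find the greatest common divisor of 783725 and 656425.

25

Euclid: 783725 = 1·656425 + 127300; 656425 = 5·127300 + 19925; 127300 = 6·19925 + 7750; 19925 = 2·7750 + 4425; 7750 = 1·4425 + 3325; 4425 = 1·3325 + 1100; 3325 = 3·1100 + 25; 1100 = 44·25 + 0. Last nonzero remainder: 25.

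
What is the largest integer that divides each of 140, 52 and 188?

4

140 = 2² · 5 · 7; 52 = 2² · 13; 188 = 2² · 47
gcd takes min exponent of each prime: 2² = 4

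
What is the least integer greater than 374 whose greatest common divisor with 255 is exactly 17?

Multiples of 17 above 374: 17·23, 17·24, … . Need the cofactor coprime to 255/17 = 15.
Checking s = 23, 24, … the first with gcd(s, 15) = 1 is s = 23, giving 391.

391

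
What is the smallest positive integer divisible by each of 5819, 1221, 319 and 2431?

4139630781

5819 = 11 · 23²; 1221 = 3 · 11 · 37; 319 = 11 · 29; 2431 = 11 · 13 · 17
lcm takes max exponent of each prime: 3 · 11 · 13 · 17 · 23² · 29 · 37 = 4139630781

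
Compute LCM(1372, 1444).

495292

1372 = 2² · 7³; 1444 = 2² · 19²
max exponents: 2² · 7³ · 19² = 495292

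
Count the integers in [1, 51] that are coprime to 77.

Prime factors of 77: 7, 11. Count integers ≤ 51 divisible by none of them.
By inclusion–exclusion: 51 − ⌊51/7⌋ − ⌊51/11⌋ + ⌊51/77⌋ = 40.

40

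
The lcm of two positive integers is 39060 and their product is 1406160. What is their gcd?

gcd·lcm = product, so gcd = 1406160/39060 = 36.

36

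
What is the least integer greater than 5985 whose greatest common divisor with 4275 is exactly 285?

4275 = 285·15. Any x with gcd(x, 4275) = 285 is a multiple of 285, say 285s, with s coprime to 15.
Need s > 5985/285, so s ≥ 22. First s ≥ 22 with gcd(s, 15) = 1 is s = 22. Thus x = 285·22 = 6270.

6270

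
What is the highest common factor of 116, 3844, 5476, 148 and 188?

gcd(116, 3844): 3844 = 33·116 + 16; 116 = 7·16 + 4; 16 = 4·4 + 0 → 4
gcd(4, 5476): 5476 = 1369·4 + 0 → 4
gcd(4, 148): 148 = 37·4 + 0 → 4
gcd(4, 188): 188 = 47·4 + 0 → 4

4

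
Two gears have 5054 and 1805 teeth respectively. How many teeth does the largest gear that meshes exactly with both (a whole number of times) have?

361

Euclid: 5054 = 2·1805 + 1444; 1805 = 1·1444 + 361; 1444 = 4·361 + 0. Last nonzero remainder: 361.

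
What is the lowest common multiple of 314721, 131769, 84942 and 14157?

2970336798

314721 = 3² · 11² · 17²; 131769 = 3² · 11⁴; 84942 = 2 · 3³ · 11² · 13; 14157 = 3² · 11² · 13
lcm takes max exponent of each prime: 2 · 3³ · 11⁴ · 13 · 17² = 2970336798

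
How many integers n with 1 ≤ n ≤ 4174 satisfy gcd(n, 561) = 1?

2381

561 = 3·11·17. Inclusion–exclusion on these primes:
4174 − ⌊4174/3⌋ − ⌊4174/11⌋ − ⌊4174/17⌋ + ⌊4174/33⌋ + ⌊4174/51⌋ + ⌊4174/187⌋ − ⌊4174/561⌋ = 2381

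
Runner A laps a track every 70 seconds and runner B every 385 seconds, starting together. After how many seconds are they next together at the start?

70 = 2 · 5 · 7; 385 = 5 · 7 · 11
max exponents: 2 · 5 · 7 · 11 = 770

770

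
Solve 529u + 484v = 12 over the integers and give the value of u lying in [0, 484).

452

gcd(529, 484) = 1 (Euclid: 529 = 1·484 + 45; 484 = 10·45 + 34; 45 = 1·34 + 11; 34 = 3·11 + 1; 11 = 11·1 + 0), and 1 | 12.
Extended Euclid: 529·(-43) + 484·(47) = 1. Scale by 12: u₀ = -516.
General solution u = u₀ + 484t; reducing mod 484 gives u = 452 (and v = -494).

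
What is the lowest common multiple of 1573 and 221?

gcd first: 1573 = 7·221 + 26; 221 = 8·26 + 13; 26 = 2·13 + 0 → gcd = 13
lcm = 1573·221/gcd = 347633/13 = 26741

26741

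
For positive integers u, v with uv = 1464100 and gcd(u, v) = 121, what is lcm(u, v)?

For any two positive integers, gcd × lcm equals their product. Hence lcm = 1464100 / 121 = 12100.

12100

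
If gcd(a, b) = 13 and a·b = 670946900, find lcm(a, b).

51611300

Since gcd(a,b)·lcm(a,b) = ab, lcm = 670946900/13 = 51611300.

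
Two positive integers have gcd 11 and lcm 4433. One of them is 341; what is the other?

143

p·q = gcd·lcm = 11·4433 = 48763, so q = 48763/341 = 143.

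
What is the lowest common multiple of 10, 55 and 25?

550

10 = 2 · 5; 55 = 5 · 11; 25 = 5²
lcm takes max exponent of each prime: 2 · 5² · 11 = 550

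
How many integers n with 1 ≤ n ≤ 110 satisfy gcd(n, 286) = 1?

Prime factors of 286: 2, 11, 13. Count integers ≤ 110 divisible by none of them.
By inclusion–exclusion: 110 − ⌊110/2⌋ − ⌊110/11⌋ − ⌊110/13⌋ + ⌊110/22⌋ + ⌊110/26⌋ + ⌊110/143⌋ − ⌊110/286⌋ = 46.

46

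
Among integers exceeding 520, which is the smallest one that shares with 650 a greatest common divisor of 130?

gcd(a, 650) = 130 forces 130 | a; write a = 130s. Then gcd(130s, 130·5) = 130·gcd(s, 5), so need gcd(s, 5) = 1.
130s > 520 gives s ≥ 5. The least s ≥ 5 coprime to 5 is 6, so a = 130·6 = 780.

780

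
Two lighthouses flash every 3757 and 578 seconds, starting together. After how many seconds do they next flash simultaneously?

7514

gcd first: 3757 = 6·578 + 289; 578 = 2·289 + 0 → gcd = 289
lcm = 3757·578/gcd = 2171546/289 = 7514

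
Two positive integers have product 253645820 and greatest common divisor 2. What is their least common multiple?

For any two positive integers, gcd × lcm equals their product. Hence lcm = 253645820 / 2 = 126822910.

126822910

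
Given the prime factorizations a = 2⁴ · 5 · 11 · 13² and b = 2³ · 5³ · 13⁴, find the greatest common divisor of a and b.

min exponent per shared prime: 2³ · 5 · 13² = 6760

6760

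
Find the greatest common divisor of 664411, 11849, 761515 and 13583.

289

664411 = 11² · 17² · 19; 11849 = 17² · 41; 761515 = 5 · 17³ · 31; 13583 = 17² · 47
gcd takes min exponent of each prime: 17² = 289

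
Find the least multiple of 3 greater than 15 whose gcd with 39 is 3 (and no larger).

18

39 = 3·13. Any x with gcd(x, 39) = 3 is a multiple of 3, say 3s, with s coprime to 13.
Need s > 15/3, so s ≥ 6. First s ≥ 6 with gcd(s, 13) = 1 is s = 6. Thus x = 3·6 = 18.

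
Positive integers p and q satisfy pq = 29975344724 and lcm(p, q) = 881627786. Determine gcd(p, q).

34

From gcd × lcm = pq: gcd = 29975344724 / 881627786 = 34.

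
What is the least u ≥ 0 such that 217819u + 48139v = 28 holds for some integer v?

5909

Reduce mod 48139: 217819u ≡ 28 (mod 48139). With g = gcd(217819, 48139) = 7 dividing 28, divide through: 31117u ≡ 4 (mod 6877).
Since gcd(31117, 6877) = 1, u ≡ 4·(31117)⁻¹ ≡ 5909 (mod 6877). Smallest non-negative: 5909.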